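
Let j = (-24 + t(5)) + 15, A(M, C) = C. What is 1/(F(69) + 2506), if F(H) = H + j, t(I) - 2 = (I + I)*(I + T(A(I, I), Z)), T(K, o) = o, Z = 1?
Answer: 1/2628 ≈ 0.00038052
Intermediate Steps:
t(I) = 2 + 2*I*(1 + I) (t(I) = 2 + (I + I)*(I + 1) = 2 + (2*I)*(1 + I) = 2 + 2*I*(1 + I))
j = 53 (j = (-24 + (2 + 2*5 + 2*5**2)) + 15 = (-24 + (2 + 10 + 2*25)) + 15 = (-24 + (2 + 10 + 50)) + 15 = (-24 + 62) + 15 = 38 + 15 = 53)
F(H) = 53 + H (F(H) = H + 53 = 53 + H)
1/(F(69) + 2506) = 1/((53 + 69) + 2506) = 1/(122 + 2506) = 1/2628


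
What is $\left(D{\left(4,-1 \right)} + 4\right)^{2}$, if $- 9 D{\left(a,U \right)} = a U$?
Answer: $\frac{1600}{81} \approx 19.753$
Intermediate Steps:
$D{\left(a,U \right)} = - \frac{U a}{9}$ ($D{\left(a,U \right)} = - \frac{a U}{9} = - \frac{U a}{9}$)
$\left(D{\left(4,-1 \right)} + 4\right)^{2} = \left(\left(- \frac{1}{9}\right) \left(-1\right) 4 + 4\right)^{2} = \left(\frac{4}{9} + 4\right)^{2} = \left(\frac{40}{9}\right)^{2} = \frac{1600}{81}$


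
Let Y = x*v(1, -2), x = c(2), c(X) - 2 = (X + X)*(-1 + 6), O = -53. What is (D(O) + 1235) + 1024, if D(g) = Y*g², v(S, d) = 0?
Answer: 2259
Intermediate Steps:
c(X) = 2 + 10*X (c(X) = 2 + (X + X)*(-1 + 6) = 2 + (2*X)*5 = 2 + 10*X)
x = 22 (x = 2 + 10*2 = 2 + 20 = 22)
Y = 0 (Y = 22*0 = 0)
D(g) = 0 (D(g) = 0*g² = 0)
(D(O) + 1235) + 1024 = (0 + 1235) + 1024 = 1235 + 1024 = 2259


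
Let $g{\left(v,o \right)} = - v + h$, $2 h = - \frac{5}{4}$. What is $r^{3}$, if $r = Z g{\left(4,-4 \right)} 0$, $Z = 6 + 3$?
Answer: $0$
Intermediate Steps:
$h = - \frac{5}{8}$ ($h = \frac{\left(-5\right) \frac{1}{4}}{2} = \frac{1}{2} \left(- \frac{5}{4}\right) = - \frac{5}{8} \approx -0.625$)
$g{\left(v,o \right)} = - \frac{5}{8} - v$ ($g{\left(v,o \right)} = - v - \frac{5}{8} = - \frac{5}{8} - v$)
$Z = 9$
$r = 0$ ($r = 9 \left(- \frac{5}{8} - 4\right) 0 = 9 \left(- \frac{37}{8}\right) 0 = \left(- \frac{333}{8}\right) 0 = 0$)
$r^{3} = 0^{3} = 0$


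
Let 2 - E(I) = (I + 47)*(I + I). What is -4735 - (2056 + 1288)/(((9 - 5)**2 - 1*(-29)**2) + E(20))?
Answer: -16583361/3503 ≈ -4734.0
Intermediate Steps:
E(I) = 2 - 2*I*(47 + I) (E(I) = 2 - (I + 47)*(I + I) = 2 - (47 + I)*2*I = 2 - 2*I*(47 + I))
-4735 - (2056 + 1288)/(((9 - 5)**2 - 1*(-29)**2) + E(20)) = -4735 - (2056 + 1288)/(((9 - 5)**2 - 1*(-29)**2) + (2 - 94*20 - 2*20**2)) = -4735 - 3344/((4**2 - 1*841) + (2 - 1880 - 2*400)) = -4735 - 3344/((16 - 841) + (2 - 1880 - 800)) = -4735 - 3344/(-825 - 2678) = -4735 - 3344/(-3503) = -4735 - 3344*(-1)/3503 = -4735 - 1*(-3344/3503) = -4735 + 3344/3503 = -16583361/3503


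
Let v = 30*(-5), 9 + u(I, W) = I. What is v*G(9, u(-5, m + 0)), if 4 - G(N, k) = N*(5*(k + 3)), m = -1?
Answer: -74850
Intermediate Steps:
u(I, W) = -9 + I
v = -150
G(N, k) = 4 - N*(15 + 5*k) (G(N, k) = 4 - N*5*(k + 3) = 4 - N*5*(3 + k) = 4 - N*(15 + 5*k))
v*G(9, u(-5, m + 0)) = -150*(4 - 15*9 - 5*9*(-9 - 5)) = -150*(4 - 135 - 5*9*(-14)) = -150*(4 - 135 + 630) = -150*499 = -74850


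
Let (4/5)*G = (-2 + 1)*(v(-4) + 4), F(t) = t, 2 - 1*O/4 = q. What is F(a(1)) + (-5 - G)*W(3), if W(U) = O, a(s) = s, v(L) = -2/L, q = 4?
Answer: -4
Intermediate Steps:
O = -8 (O = 8 - 4*4 = 8 - 16 = -8)
W(U) = -8
G = -45/8 (G = 5*((-2 + 1)*(-2/(-4) + 4))/4 = 5*(-(-2*(-¼) + 4))/4 = 5*(-(½ + 4))/4 = 5*(-1*9/2)/4 = (5/4)*(-9/2) = -45/8 ≈ -5.6250)
F(a(1)) + (-5 - G)*W(3) = 1 + (-5 - 1*(-45/8))*(-8) = 1 + (-5 + 45/8)*(-8) = 1 + (5/8)*(-8) = 1 - 5 = -4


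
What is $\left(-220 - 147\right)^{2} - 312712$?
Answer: $-178023$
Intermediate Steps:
$\left(-220 - 147\right)^{2} - 312712 = \left(-367\right)^{2} - 312712 = 134689 - 312712 = -178023$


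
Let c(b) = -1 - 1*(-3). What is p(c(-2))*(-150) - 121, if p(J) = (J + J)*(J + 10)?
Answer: -7321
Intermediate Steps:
c(b) = 2 (c(b) = -1 + 3 = 2)
p(J) = 2*J*(10 + J) (p(J) = (2*J)*(10 + J) = 2*J*(10 + J))
p(c(-2))*(-150) - 121 = (2*2*(10 + 2))*(-150) - 121 = (2*2*12)*(-150) - 121 = 48*(-150) - 121 = -7200 - 121 = -7321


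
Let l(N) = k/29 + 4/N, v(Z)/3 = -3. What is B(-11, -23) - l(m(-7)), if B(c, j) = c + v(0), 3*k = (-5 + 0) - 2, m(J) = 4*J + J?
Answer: -60307/3045 ≈ -19.805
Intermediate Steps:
m(J) = 5*J
v(Z) = -9 (v(Z) = 3*(-3) = -9)
k = -7/3 (k = ((-5 + 0) - 2)/3 = (-5 - 2)/3 = (⅓)*(-7) = -7/3 ≈ -2.3333)
B(c, j) = -9 + c (B(c, j) = c - 9 = -9 + c)
l(N) = -7/87 + 4/N (l(N) = -7/3/29 + 4/N = -7/3*1/29 + 4/N = -7/87 + 4/N)
B(-11, -23) - l(m(-7)) = (-9 - 11) - (-7/87 + 4/((5*(-7)))) = -20 - (-7/87 + 4/(-35)) = -20 - (-7/87 + 4*(-1/35)) = -20 - (-7/87 - 4/35) = -20 - 1*(-593/3045) = -20 + 593/3045 = -60307/3045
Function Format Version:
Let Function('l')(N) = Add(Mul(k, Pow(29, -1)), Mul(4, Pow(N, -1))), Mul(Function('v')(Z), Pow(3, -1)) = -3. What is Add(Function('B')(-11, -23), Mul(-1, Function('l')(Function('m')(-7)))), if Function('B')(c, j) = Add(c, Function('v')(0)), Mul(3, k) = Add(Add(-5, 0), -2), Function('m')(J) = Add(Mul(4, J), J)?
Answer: Rational(-60307, 3045) ≈ -19.805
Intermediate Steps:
Function('m')(J) = Mul(5, J)
Function('v')(Z) = -9 (Function('v')(Z) = Mul(3, -3) = -9)
k = Rational(-7, 3) (k = Mul(Rational(1, 3), Add(Add(-5, 0), -2)) = Mul(Rational(1, 3), Add(-5, -2)) = Mul(Rational(1, 3), -7) = Rational(-7, 3) ≈ -2.3333)
Function('B')(c, j) = Add(-9, c) (Function('B')(c, j) = Add(c, -9) = Add(-9, c))
Function('l')(N) = Add(Rational(-7, 87), Mul(4, Pow(N, -1))) (Function('l')(N) = Add(Mul(Rational(-7, 3), Pow(29, -1)), Mul(4, Pow(N, -1))) = Add(Mul(Rational(-7, 3), Rational(1, 29)), Mul(4, Pow(N, -1))) = Add(Rational(-7, 87), Mul(4, Pow(N, -1))))
Add(Function('B')(-11, -23), Mul(-1, Function('l')(Function('m')(-7)))) = Add(Add(-9, -11), Mul(-1, Add(Rational(-7, 87), Mul(4, Pow(Mul(5, -7), -1))))) = Add(-20, Mul(-1, Add(Rational(-7, 87), Mul(4, Pow(-35, -1))))) = Add(-20, Mul(-1, Add(Rational(-7, 87), Mul(4, Rational(-1, 35))))) = Add(-20, Mul(-1, Add(Rational(-7, 87), Rational(-4, 35)))) = Add(-20, Mul(-1, Rational(-593, 3045))) = Add(-20, Rational(593, 3045)) = Rational(-60307, 3045)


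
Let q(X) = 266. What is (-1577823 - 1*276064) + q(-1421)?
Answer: -1853621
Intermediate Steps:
(-1577823 - 1*276064) + q(-1421) = (-1577823 - 1*276064) + 266 = (-1577823 - 276064) + 266 = -1853887 + 266 = -1853621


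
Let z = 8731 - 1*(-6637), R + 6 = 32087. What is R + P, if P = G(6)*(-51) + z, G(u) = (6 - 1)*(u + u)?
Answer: 44389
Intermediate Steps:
R = 32081 (R = -6 + 32087 = 32081)
G(u) = 10*u (G(u) = 5*(2*u) = 10*u)
z = 15368 (z = 8731 + 6637 = 15368)
P = 12308 (P = (10*6)*(-51) + 15368 = 60*(-51) + 15368 = -3060 + 15368 = 12308)
R + P = 32081 + 12308 = 44389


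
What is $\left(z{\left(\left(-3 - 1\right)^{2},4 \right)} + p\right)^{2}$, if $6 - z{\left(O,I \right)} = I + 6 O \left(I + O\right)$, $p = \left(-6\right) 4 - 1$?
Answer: $3775249$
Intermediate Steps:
$p = -25$ ($p = -24 - 1 = -25$)
$z{\left(O,I \right)} = 6 - I - 6 O \left(I + O\right)$ ($z{\left(O,I \right)} = 6 - \left(I + 6 O \left(I + O\right)\right) = 6 - I - 6 O \left(I + O\right)$)
$\left(z{\left(\left(-3 - 1\right)^{2},4 \right)} + p\right)^{2} = \left(\left(6 - 4 - 6 \left(\left(-3 - 1\right)^{2}\right)^{2} - 24 \left(-3 - 1\right)^{2}\right) - 25\right)^{2} = \left(\left(6 - 4 - 6 \left(\left(-4\right)^{2}\right)^{2} - 24 \left(-4\right)^{2}\right) - 25\right)^{2} = \left(\left(6 - 4 - 6 \cdot 16^{2} - 24 \cdot 16\right) - 25\right)^{2} = \left(\left(6 - 4 - 1536 - 384\right) - 25\right)^{2} = \left(-1918 - 25\right)^{2} = \left(-1943\right)^{2} = 3775249$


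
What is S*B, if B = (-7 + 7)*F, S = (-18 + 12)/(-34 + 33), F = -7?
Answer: 0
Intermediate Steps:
S = 6 (S = -6/(-1) = -6*(-1) = 6)
B = 0 (B = (-7 + 7)*(-7) = 0*(-7) = 0)
S*B = 6*0 = 0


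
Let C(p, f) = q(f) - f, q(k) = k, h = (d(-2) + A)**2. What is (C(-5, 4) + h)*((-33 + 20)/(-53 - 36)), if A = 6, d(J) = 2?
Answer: 832/89 ≈ 9.3483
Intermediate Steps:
h = 64 (h = (2 + 6)**2 = 8**2 = 64)
C(p, f) = 0 (C(p, f) = f - f = 0)
(C(-5, 4) + h)*((-33 + 20)/(-53 - 36)) = (0 + 64)*((-33 + 20)/(-53 - 36)) = 64*(-13/(-89)) = 64*(-13*(-1/89)) = 64*(13/89) = 832/89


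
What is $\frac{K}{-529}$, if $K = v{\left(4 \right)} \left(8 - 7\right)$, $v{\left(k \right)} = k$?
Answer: $- \frac{4}{529} \approx -0.0075614$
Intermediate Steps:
$K = 4$ ($K = 4 \left(8 - 7\right) = 4 \cdot 1 = 4$)
$\frac{K}{-529} = \frac{4}{-529} = 4 \left(- \frac{1}{529}\right) = - \frac{4}{529}$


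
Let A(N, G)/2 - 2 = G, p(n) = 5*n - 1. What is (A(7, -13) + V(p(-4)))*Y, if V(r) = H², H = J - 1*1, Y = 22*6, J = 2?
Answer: -2772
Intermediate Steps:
p(n) = -1 + 5*n
A(N, G) = 4 + 2*G
Y = 132
H = 1 (H = 2 - 1*1 = 2 - 1 = 1)
V(r) = 1 (V(r) = 1² = 1)
(A(7, -13) + V(p(-4)))*Y = ((4 + 2*(-13)) + 1)*132 = ((4 - 26) + 1)*132 = (-22 + 1)*132 = -21*132 = -2772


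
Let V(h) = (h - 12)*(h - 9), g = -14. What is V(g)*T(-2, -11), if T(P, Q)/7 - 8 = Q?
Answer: -12558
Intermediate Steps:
T(P, Q) = 56 + 7*Q
V(h) = (-12 + h)*(-9 + h)
V(g)*T(-2, -11) = (108 + (-14)² - 21*(-14))*(56 + 7*(-11)) = (108 + 196 + 294)*(56 - 77) = 598*(-21) = -12558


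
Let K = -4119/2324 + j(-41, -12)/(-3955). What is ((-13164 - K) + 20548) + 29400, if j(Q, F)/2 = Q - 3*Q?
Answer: 48301980723/1313060 ≈ 36786.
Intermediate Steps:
j(Q, F) = -4*Q (j(Q, F) = 2*(Q - 3*Q) = 2*(-2*Q) = -4*Q)
K = -2381683/1313060 (K = -4119/2324 - 4*(-41)/(-3955) = -4119*1/2324 + 164*(-1/3955) = -4119/2324 - 164/3955 = -2381683/1313060 ≈ -1.8138)
((-13164 - K) + 20548) + 29400 = ((-13164 - 1*(-2381683/1313060)) + 20548) + 29400 = ((-13164 + 2381683/1313060) + 20548) + 29400 = (-17282740157/1313060 + 20548) + 29400 = 9698016723/1313060 + 29400 = 48301980723/1313060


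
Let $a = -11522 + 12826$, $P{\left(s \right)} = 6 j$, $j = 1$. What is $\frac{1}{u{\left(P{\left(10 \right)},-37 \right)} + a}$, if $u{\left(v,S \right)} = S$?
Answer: $\frac{1}{1267} \approx 0.00078927$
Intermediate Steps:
$P{\left(s \right)} = 6$ ($P{\left(s \right)} = 6 \cdot 1 = 6$)
$a = 1304$
$\frac{1}{u{\left(P{\left(10 \right)},-37 \right)} + a} = \frac{1}{-37 + 1304} = \frac{1}{1267}$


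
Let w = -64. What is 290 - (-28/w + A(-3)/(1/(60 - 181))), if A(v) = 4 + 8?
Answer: 27865/16 ≈ 1741.6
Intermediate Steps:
A(v) = 12
290 - (-28/w + A(-3)/(1/(60 - 181))) = 290 - (-28/(-64) + 12/(1/(60 - 181))) = 290 - (-28*(-1/64) + 12/(1/(-121))) = 290 - (7/16 + 12/(-1/121)) = 290 - (7/16 + 12*(-121)) = 290 - (7/16 - 1452) = 290 - 1*(-23225/16) = 290 + 23225/16 = 27865/16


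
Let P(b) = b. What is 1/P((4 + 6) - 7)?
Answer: ⅓ ≈ 0.33333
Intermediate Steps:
1/P((4 + 6) - 7) = 1/((4 + 6) - 7) = 1/(10 - 7) = 1/3 = ⅓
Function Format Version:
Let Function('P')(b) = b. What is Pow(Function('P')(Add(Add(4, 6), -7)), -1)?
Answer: Rational(1, 3) ≈ 0.33333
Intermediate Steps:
Pow(Function('P')(Add(Add(4, 6), -7)), -1) = Pow(Add(Add(4, 6), -7), -1) = Pow(Add(10, -7), -1) = Pow(3, -1) = Rational(1, 3)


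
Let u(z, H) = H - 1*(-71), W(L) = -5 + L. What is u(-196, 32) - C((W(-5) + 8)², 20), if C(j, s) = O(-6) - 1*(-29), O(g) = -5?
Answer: 79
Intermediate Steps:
u(z, H) = 71 + H (u(z, H) = H + 71 = 71 + H)
C(j, s) = 24 (C(j, s) = -5 - 1*(-29) = -5 + 29 = 24)
u(-196, 32) - C((W(-5) + 8)², 20) = (71 + 32) - 1*24 = 103 - 24 = 79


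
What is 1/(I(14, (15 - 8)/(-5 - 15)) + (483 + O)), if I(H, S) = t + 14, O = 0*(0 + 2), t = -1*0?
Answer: 1/497 ≈ 0.0020121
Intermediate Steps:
t = 0
O = 0 (O = 0*2 = 0)
I(H, S) = 14 (I(H, S) = 0 + 14 = 14)
1/(I(14, (15 - 8)/(-5 - 15)) + (483 + O)) = 1/(14 + (483 + 0)) = 1/(14 + 483) = 1/497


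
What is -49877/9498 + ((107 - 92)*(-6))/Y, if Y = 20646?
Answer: -57256409/10894206 ≈ -5.2557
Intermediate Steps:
-49877/9498 + ((107 - 92)*(-6))/Y = -49877/9498 + ((107 - 92)*(-6))/20646 = -49877*1/9498 + (15*(-6))*(1/20646) = -49877/9498 - 90*1/20646 = -49877/9498 - 5/1147 = -57256409/10894206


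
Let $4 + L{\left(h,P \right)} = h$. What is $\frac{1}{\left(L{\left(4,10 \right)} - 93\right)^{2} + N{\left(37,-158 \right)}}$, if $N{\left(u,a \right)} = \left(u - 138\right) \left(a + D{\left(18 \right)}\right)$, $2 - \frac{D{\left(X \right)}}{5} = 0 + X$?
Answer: $\frac{1}{32687} \approx 3.0593 \cdot 10^{-5}$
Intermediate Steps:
$D{\left(X \right)} = 10 - 5 X$ ($D{\left(X \right)} = 10 - 5 \left(0 + X\right) = 10 - 5 X$)
$L{\left(h,P \right)} = -4 + h$
$N{\left(u,a \right)} = \left(-138 + u\right) \left(-80 + a\right)$ ($N{\left(u,a \right)} = \left(u - 138\right) \left(a + \left(10 - 90\right)\right) = \left(-138 + u\right) \left(a + \left(10 - 90\right)\right) = \left(-138 + u\right) \left(a - 80\right) = \left(-138 + u\right) \left(-80 + a\right)$)
$\frac{1}{\left(L{\left(4,10 \right)} - 93\right)^{2} + N{\left(37,-158 \right)}} = \frac{1}{\left(\left(-4 + 4\right) - 93\right)^{2} - -24038} = \frac{1}{\left(0 - 93\right)^{2} + \left(11040 + 21804 - 2960 - 5846\right)} = \frac{1}{\left(-93\right)^{2} + 24038} = \frac{1}{8649 + 24038} = \frac{1}{32687}$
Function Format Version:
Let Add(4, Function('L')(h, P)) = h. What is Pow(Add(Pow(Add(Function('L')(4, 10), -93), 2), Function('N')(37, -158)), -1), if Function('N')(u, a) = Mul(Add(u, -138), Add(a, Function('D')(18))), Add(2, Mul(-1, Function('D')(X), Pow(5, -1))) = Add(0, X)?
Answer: Rational(1, 32687) ≈ 3.0593e-5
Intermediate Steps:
Function('D')(X) = Add(10, Mul(-5, X)) (Function('D')(X) = Add(10, Mul(-5, Add(0, X))) = Add(10, Mul(-5, X)))
Function('L')(h, P) = Add(-4, h)
Function('N')(u, a) = Mul(Add(-138, u), Add(-80, a)) (Function('N')(u, a) = Mul(Add(u, -138), Add(a, Add(10, Mul(-5, 18)))) = Mul(Add(-138, u), Add(a, Add(10, -90))) = Mul(Add(-138, u), Add(a, -80)) = Mul(Add(-138, u), Add(-80, a)))
Pow(Add(Pow(Add(Function('L')(4, 10), -93), 2), Function('N')(37, -158)), -1) = Pow(Add(Pow(Add(Add(-4, 4), -93), 2), Add(11040, Mul(-138, -158), Mul(-80, 37), Mul(-158, 37))), -1) = Pow(Add(Pow(Add(0, -93), 2), Add(11040, 21804, -2960, -5846)), -1) = Pow(Add(Pow(-93, 2), 24038), -1) = Pow(Add(8649, 24038), -1) = Pow(32687, -1) = Rational(1, 32687)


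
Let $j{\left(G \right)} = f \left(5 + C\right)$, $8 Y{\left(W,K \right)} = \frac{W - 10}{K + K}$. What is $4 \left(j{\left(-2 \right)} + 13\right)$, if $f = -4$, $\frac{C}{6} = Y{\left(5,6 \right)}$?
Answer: $-23$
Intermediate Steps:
$Y{\left(W,K \right)} = \frac{-10 + W}{16 K}$ ($Y{\left(W,K \right)} = \frac{\left(W - 10\right) \frac{1}{K + K}}{8} = \frac{\left(W - 10\right) \frac{1}{2 K}}{8} = \frac{\left(-10 + W\right) \frac{1}{2 K}}{8} = \frac{\frac{1}{2} \frac{1}{K} \left(-10 + W\right)}{8} = \frac{-10 + W}{16 K}$)
$C = - \frac{5}{16}$ ($C = 6 \frac{-10 + 5}{16 \cdot 6} = 6 \cdot \frac{1}{16} \cdot \frac{1}{6} \left(-5\right) = 6 \left(- \frac{5}{96}\right) = - \frac{5}{16} \approx -0.3125$)
$j{\left(G \right)} = - \frac{75}{4}$ ($j{\left(G \right)} = - 4 \left(5 - \frac{5}{16}\right) = \left(-4\right) \frac{75}{16} = - \frac{75}{4}$)
$4 \left(j{\left(-2 \right)} + 13\right) = 4 \left(- \frac{75}{4} + 13\right) = 4 \left(- \frac{23}{4}\right) = -23$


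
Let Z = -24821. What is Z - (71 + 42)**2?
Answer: -37590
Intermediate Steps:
Z - (71 + 42)**2 = -24821 - (71 + 42)**2 = -24821 - 1*113**2 = -24821 - 1*12769 = -24821 - 12769 = -37590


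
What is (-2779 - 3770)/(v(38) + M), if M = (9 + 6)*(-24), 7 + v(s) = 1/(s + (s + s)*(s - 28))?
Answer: 5226102/292865 ≈ 17.845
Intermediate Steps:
v(s) = -7 + 1/(s + 2*s*(-28 + s)) (v(s) = -7 + 1/(s + (s + s)*(s - 28)) = -7 + 1/(s + (2*s)*(-28 + s)) = -7 + 1/(s + 2*s*(-28 + s)))
M = -360 (M = 15*(-24) = -360)
(-2779 - 3770)/(v(38) + M) = (-2779 - 3770)/((1 - 14*38**2 + 385*38)/(38*(-55 + 2*38)) - 360) = -6549/((1 - 14*1444 + 14630)/(38*(-55 + 76)) - 360) = -6549/((1/38)*(1 - 20216 + 14630)/21 - 360) = -6549/((1/38)*(1/21)*(-5585) - 360) = -6549/(-5585/798 - 360) = -6549/(-292865/798) = -6549*(-798/292865) = 5226102/292865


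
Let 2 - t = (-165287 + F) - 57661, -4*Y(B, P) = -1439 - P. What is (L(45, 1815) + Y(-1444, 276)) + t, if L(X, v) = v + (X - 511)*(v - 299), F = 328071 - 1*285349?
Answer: -2095937/4 ≈ -5.2398e+5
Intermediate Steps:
F = 42722 (F = 328071 - 285349 = 42722)
Y(B, P) = 1439/4 + P/4 (Y(B, P) = -(-1439 - P)/4 = 1439/4 + P/4)
L(X, v) = v + (-511 + X)*(-299 + v)
t = 180228 (t = 2 - ((-165287 + 42722) - 57661) = 2 - (-122565 - 57661) = 2 - 1*(-180226) = 2 + 180226 = 180228)
(L(45, 1815) + Y(-1444, 276)) + t = ((152789 - 510*1815 - 299*45 + 45*1815) + (1439/4 + (1/4)*276)) + 180228 = ((152789 - 925650 - 13455 + 81675) + (1439/4 + 69)) + 180228 = (-704641 + 1715/4) + 180228 = -2816849/4 + 180228 = -2095937/4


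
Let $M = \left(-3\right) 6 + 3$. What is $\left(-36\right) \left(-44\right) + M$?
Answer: $1569$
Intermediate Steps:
$M = -15$ ($M = -18 + 3 = -15$)
$\left(-36\right) \left(-44\right) + M = \left(-36\right) \left(-44\right) - 15 = 1584 - 15 = 1569$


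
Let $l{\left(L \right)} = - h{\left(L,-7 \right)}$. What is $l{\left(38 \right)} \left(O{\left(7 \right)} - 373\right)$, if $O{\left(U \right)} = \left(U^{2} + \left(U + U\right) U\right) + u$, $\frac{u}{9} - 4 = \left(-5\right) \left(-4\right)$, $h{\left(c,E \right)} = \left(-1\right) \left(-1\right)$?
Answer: $10$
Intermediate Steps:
$h{\left(c,E \right)} = 1$
$u = 216$ ($u = 36 + 9 \left(\left(-5\right) \left(-4\right)\right) = 36 + 9 \cdot 20 = 36 + 180 = 216$)
$O{\left(U \right)} = 216 + 3 U^{2}$ ($O{\left(U \right)} = \left(U^{2} + \left(U + U\right) U\right) + 216 = \left(U^{2} + 2 U U\right) + 216 = \left(U^{2} + 2 U^{2}\right) + 216 = 3 U^{2} + 216 = 216 + 3 U^{2}$)
$l{\left(L \right)} = -1$ ($l{\left(L \right)} = \left(-1\right) 1 = -1$)
$l{\left(38 \right)} \left(O{\left(7 \right)} - 373\right) = - (\left(216 + 3 \cdot 7^{2}\right) - 373) = - (\left(216 + 3 \cdot 49\right) - 373) = - (\left(216 + 147\right) - 373) = - (363 - 373) = \left(-1\right) \left(-10\right) = 10$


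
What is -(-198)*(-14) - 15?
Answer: -2787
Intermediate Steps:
-(-198)*(-14) - 15 = -99*28 - 15 = -2772 - 15 = -2787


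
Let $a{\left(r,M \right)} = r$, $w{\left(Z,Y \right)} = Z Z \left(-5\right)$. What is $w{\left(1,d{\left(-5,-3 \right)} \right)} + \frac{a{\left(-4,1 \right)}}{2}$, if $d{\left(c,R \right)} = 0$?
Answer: $-7$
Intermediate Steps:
$w{\left(Z,Y \right)} = - 5 Z^{2}$ ($w{\left(Z,Y \right)} = Z^{2} \left(-5\right) = - 5 Z^{2}$)
$w{\left(1,d{\left(-5,-3 \right)} \right)} + \frac{a{\left(-4,1 \right)}}{2} = - 5 \cdot 1^{2} - \frac{4}{2} = \left(-5\right) 1 - 2 = -5 - 2 = -7$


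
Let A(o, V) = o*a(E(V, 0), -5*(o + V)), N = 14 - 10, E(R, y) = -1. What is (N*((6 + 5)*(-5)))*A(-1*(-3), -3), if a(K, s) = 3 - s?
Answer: -1980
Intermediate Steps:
N = 4
A(o, V) = o*(3 + 5*V + 5*o) (A(o, V) = o*(3 - (-5)*(o + V)) = o*(3 - (-5)*(V + o)) = o*(3 - (-5*V - 5*o)) = o*(3 + (5*V + 5*o)) = o*(3 + 5*V + 5*o))
(N*((6 + 5)*(-5)))*A(-1*(-3), -3) = (4*((6 + 5)*(-5)))*((-1*(-3))*(3 + 5*(-3) + 5*(-1*(-3)))) = (4*(11*(-5)))*(3*(3 - 15 + 5*3)) = (4*(-55))*(3*(3 - 15 + 15)) = -660*3 = -220*9 = -1980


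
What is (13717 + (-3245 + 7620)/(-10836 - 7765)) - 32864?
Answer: -356157722/18601 ≈ -19147.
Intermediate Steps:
(13717 + (-3245 + 7620)/(-10836 - 7765)) - 32864 = (13717 + 4375/(-18601)) - 32864 = (13717 + 4375*(-1/18601)) - 32864 = (13717 - 4375/18601) - 32864 = 255145542/18601 - 32864 = -356157722/18601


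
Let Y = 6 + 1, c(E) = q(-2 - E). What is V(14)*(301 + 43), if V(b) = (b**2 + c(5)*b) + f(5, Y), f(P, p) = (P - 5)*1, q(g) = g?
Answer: 33712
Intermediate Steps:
c(E) = -2 - E
Y = 7
f(P, p) = -5 + P (f(P, p) = (-5 + P)*1 = -5 + P)
V(b) = b**2 - 7*b (V(b) = (b**2 + (-2 - 1*5)*b) + (-5 + 5) = (b**2 + (-2 - 5)*b) + 0 = (b**2 - 7*b) + 0 = b**2 - 7*b)
V(14)*(301 + 43) = (14*(-7 + 14))*(301 + 43) = (14*7)*344 = 98*344 = 33712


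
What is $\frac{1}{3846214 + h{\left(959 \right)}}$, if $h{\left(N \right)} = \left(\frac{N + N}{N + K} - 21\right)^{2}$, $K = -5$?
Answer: $\frac{227529}{875207272570} \approx 2.5997 \cdot 10^{-7}$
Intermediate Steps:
$h{\left(N \right)} = \left(-21 + \frac{2 N}{-5 + N}\right)^{2}$ ($h{\left(N \right)} = \left(\frac{N + N}{N - 5} - 21\right)^{2} = \left(\frac{2 N}{-5 + N} - 21\right)^{2} = \left(-21 + \frac{2 N}{-5 + N}\right)^{2}$)
$\frac{1}{3846214 + h{\left(959 \right)}} = \frac{1}{3846214 + \frac{\left(-105 + 19 \cdot 959\right)^{2}}{\left(-5 + 959\right)^{2}}} = \frac{1}{3846214 + \frac{\left(-105 + 18221\right)^{2}}{910116}} = \frac{1}{3846214 + 18116^{2} \cdot \frac{1}{910116}} = \frac{1}{3846214 + 328189456 \cdot \frac{1}{910116}} = \frac{1}{3846214 + \frac{82047364}{227529}} = \frac{1}{\frac{875207272570}{227529}} = \frac{227529}{875207272570}$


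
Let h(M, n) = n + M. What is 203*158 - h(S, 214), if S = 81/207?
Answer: 732771/23 ≈ 31860.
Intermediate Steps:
S = 9/23 (S = 81*(1/207) = 9/23 ≈ 0.39130)
h(M, n) = M + n
203*158 - h(S, 214) = 203*158 - (9/23 + 214) = 32074 - 1*4931/23 = 32074 - 4931/23 = 732771/23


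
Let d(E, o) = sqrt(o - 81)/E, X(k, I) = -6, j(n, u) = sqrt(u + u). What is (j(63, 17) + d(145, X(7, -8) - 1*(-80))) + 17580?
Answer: 17580 + sqrt(34) + I*sqrt(7)/145 ≈ 17586.0 + 0.018247*I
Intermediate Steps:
j(n, u) = sqrt(2)*sqrt(u) (j(n, u) = sqrt(2*u) = sqrt(2)*sqrt(u))
d(E, o) = sqrt(-81 + o)/E
(j(63, 17) + d(145, X(7, -8) - 1*(-80))) + 17580 = (sqrt(2)*sqrt(17) + sqrt(-81 + (-6 - 1*(-80)))/145) + 17580 = (sqrt(34) + sqrt(-81 + (-6 + 80))/145) + 17580 = (sqrt(34) + sqrt(-81 + 74)/145) + 17580 = (sqrt(34) + sqrt(-7)/145) + 17580 = (sqrt(34) + (I*sqrt(7))/145) + 17580 = (sqrt(34) + I*sqrt(7)/145) + 17580 = 17580 + sqrt(34) + I*sqrt(7)/145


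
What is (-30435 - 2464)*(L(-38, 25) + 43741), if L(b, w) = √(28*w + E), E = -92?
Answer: -1439035159 - 131596*√38 ≈ -1.4398e+9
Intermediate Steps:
L(b, w) = √(-92 + 28*w) (L(b, w) = √(28*w - 92) = √(-92 + 28*w))
(-30435 - 2464)*(L(-38, 25) + 43741) = (-30435 - 2464)*(2*√(-23 + 7*25) + 43741) = -32899*(2*√(-23 + 175) + 43741) = -32899*(2*√152 + 43741) = -32899*(2*(2*√38) + 43741) = -32899*(4*√38 + 43741) = -32899*(43741 + 4*√38) = -1439035159 - 131596*√38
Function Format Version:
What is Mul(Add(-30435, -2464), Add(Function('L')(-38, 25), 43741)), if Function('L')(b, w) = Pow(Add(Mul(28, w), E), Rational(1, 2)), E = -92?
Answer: Add(-1439035159, Mul(-131596, Pow(38, Rational(1, 2)))) ≈ -1.4398e+9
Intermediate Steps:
Function('L')(b, w) = Pow(Add(-92, Mul(28, w)), Rational(1, 2)) (Function('L')(b, w) = Pow(Add(Mul(28, w), -92), Rational(1, 2)) = Pow(Add(-92, Mul(28, w)), Rational(1, 2)))
Mul(Add(-30435, -2464), Add(Function('L')(-38, 25), 43741)) = Mul(Add(-30435, -2464), Add(Mul(2, Pow(Add(-23, Mul(7, 25)), Rational(1, 2))), 43741)) = Mul(-32899, Add(Mul(2, Pow(Add(-23, 175), Rational(1, 2))), 43741)) = Mul(-32899, Add(Mul(2, Pow(152, Rational(1, 2))), 43741)) = Mul(-32899, Add(Mul(2, Mul(2, Pow(38, Rational(1, 2)))), 43741)) = Mul(-32899, Add(Mul(4, Pow(38, Rational(1, 2))), 43741)) = Mul(-32899, Add(43741, Mul(4, Pow(38, Rational(1, 2))))) = Add(-1439035159, Mul(-131596, Pow(38, Rational(1, 2))))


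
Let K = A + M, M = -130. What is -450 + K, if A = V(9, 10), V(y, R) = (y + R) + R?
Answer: -551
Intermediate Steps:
V(y, R) = y + 2*R (V(y, R) = (R + y) + R = y + 2*R)
A = 29 (A = 9 + 2*10 = 9 + 20 = 29)
K = -101 (K = 29 - 130 = -101)
-450 + K = -450 - 101 = -551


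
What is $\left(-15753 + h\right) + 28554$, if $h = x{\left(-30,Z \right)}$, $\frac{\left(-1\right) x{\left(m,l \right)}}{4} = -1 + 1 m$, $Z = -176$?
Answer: $12925$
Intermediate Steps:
$x{\left(m,l \right)} = 4 - 4 m$ ($x{\left(m,l \right)} = - 4 \left(-1 + 1 m\right) = - 4 \left(-1 + m\right) = 4 - 4 m$)
$h = 124$ ($h = 4 - -120 = 4 + 120 = 124$)
$\left(-15753 + h\right) + 28554 = \left(-15753 + 124\right) + 28554 = -15629 + 28554 = 12925$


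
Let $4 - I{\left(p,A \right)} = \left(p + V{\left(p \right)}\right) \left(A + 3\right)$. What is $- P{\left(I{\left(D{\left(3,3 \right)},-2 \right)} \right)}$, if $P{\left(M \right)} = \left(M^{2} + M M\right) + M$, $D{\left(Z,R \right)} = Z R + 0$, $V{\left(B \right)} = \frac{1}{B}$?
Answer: $- \frac{3818}{81} \approx -47.136$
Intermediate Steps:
$D{\left(Z,R \right)} = R Z$ ($D{\left(Z,R \right)} = R Z + 0 = R Z$)
$I{\left(p,A \right)} = 4 - \left(3 + A\right) \left(p + \frac{1}{p}\right)$ ($I{\left(p,A \right)} = 4 - \left(p + \frac{1}{p}\right) \left(A + 3\right) = 4 - \left(p + \frac{1}{p}\right) \left(3 + A\right) = 4 - \left(3 + A\right) \left(p + \frac{1}{p}\right)$)
$P{\left(M \right)} = M + 2 M^{2}$ ($P{\left(M \right)} = \left(M^{2} + M^{2}\right) + M = 2 M^{2} + M = M + 2 M^{2}$)
$- P{\left(I{\left(D{\left(3,3 \right)},-2 \right)} \right)} = - \frac{-3 - -2 + 3 \cdot 3 \left(4 - 3 \cdot 3 \cdot 3 - - 2 \cdot 3 \cdot 3\right)}{3 \cdot 3} \left(1 + 2 \frac{-3 - -2 + 3 \cdot 3 \left(4 - 3 \cdot 3 \cdot 3 - - 2 \cdot 3 \cdot 3\right)}{3 \cdot 3}\right) = - \frac{-3 + 2 + 9 \left(4 - 27 - \left(-2\right) 9\right)}{9} \left(1 + 2 \frac{-3 + 2 + 9 \left(4 - 27 - \left(-2\right) 9\right)}{9}\right) = - \frac{-3 + 2 + 9 \left(4 - 27 + 18\right)}{9} \left(1 + 2 \frac{-3 + 2 + 9 \left(4 - 27 + 18\right)}{9}\right) = - \frac{-3 + 2 + 9 \left(-5\right)}{9} \left(1 + 2 \frac{-3 + 2 + 9 \left(-5\right)}{9}\right) = - \frac{-3 + 2 - 45}{9} \left(1 + 2 \frac{-3 + 2 - 45}{9}\right) = - \frac{1}{9} \left(-46\right) \left(1 + 2 \cdot \frac{1}{9} \left(-46\right)\right) = - \frac{\left(-46\right) \left(1 + 2 \left(- \frac{46}{9}\right)\right)}{9} = - \frac{\left(-46\right) \left(1 - \frac{92}{9}\right)}{9} = - \frac{\left(-46\right) \left(-83\right)}{9 \cdot 9} = \left(-1\right) \frac{3818}{81} = - \frac{3818}{81}$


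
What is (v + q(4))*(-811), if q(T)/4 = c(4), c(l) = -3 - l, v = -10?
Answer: 30818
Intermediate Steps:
q(T) = -28 (q(T) = 4*(-3 - 1*4) = 4*(-3 - 4) = 4*(-7) = -28)
(v + q(4))*(-811) = (-10 - 28)*(-811) = -38*(-811) = 30818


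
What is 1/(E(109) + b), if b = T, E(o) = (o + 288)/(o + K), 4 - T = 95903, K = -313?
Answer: -204/19563793 ≈ -1.0427e-5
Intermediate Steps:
T = -95899 (T = 4 - 1*95903 = 4 - 95903 = -95899)
E(o) = (288 + o)/(-313 + o) (E(o) = (o + 288)/(o - 313) = (288 + o)/(-313 + o))
b = -95899
1/(E(109) + b) = 1/((288 + 109)/(-313 + 109) - 95899) = 1/(397/(-204) - 95899) = 1/(-1/204*397 - 95899) = 1/(-397/204 - 95899) = 1/(-19563793/204) = -204/19563793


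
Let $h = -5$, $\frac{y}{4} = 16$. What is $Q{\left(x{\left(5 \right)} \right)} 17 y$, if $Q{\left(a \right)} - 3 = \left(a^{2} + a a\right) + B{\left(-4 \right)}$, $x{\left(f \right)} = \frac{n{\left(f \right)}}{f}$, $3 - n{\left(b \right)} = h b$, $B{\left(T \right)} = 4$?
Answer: $\frac{1896384}{25} \approx 75855.0$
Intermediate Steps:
$y = 64$ ($y = 4 \cdot 16 = 64$)
$n{\left(b \right)} = 3 + 5 b$ ($n{\left(b \right)} = 3 - - 5 b = 3 + 5 b$)
$x{\left(f \right)} = \frac{3 + 5 f}{f}$
$Q{\left(a \right)} = 7 + 2 a^{2}$ ($Q{\left(a \right)} = 3 + \left(\left(a^{2} + a a\right) + 4\right) = 3 + \left(\left(a^{2} + a^{2}\right) + 4\right) = 3 + \left(2 a^{2} + 4\right) = 3 + \left(4 + 2 a^{2}\right) = 7 + 2 a^{2}$)
$Q{\left(x{\left(5 \right)} \right)} 17 y = \left(7 + 2 \left(5 + \frac{3}{5}\right)^{2}\right) 17 \cdot 64 = \left(7 + 2 \left(\frac{28}{5}\right)^{2}\right) 17 \cdot 64 = \left(7 + 2 \cdot \frac{784}{25}\right) 17 \cdot 64 = \left(7 + \frac{1568}{25}\right) 17 \cdot 64 = \frac{1743}{25} \cdot 17 \cdot 64 = \frac{29631}{25} \cdot 64 = \frac{1896384}{25}$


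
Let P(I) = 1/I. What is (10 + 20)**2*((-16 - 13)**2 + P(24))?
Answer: 1513875/2 ≈ 7.5694e+5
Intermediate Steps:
(10 + 20)**2*((-16 - 13)**2 + P(24)) = (10 + 20)**2*((-16 - 13)**2 + 1/24) = 30**2*((-29)**2 + 1/24) = 900*(841 + 1/24) = 900*(20185/24) = 1513875/2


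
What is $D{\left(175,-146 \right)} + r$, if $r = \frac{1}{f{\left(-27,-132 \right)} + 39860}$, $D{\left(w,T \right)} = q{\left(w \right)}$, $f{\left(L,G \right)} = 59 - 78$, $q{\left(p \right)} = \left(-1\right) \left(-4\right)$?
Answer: $\frac{159365}{39841} \approx 4.0$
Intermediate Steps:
$q{\left(p \right)} = 4$
$f{\left(L,G \right)} = -19$ ($f{\left(L,G \right)} = 59 - 78 = -19$)
$D{\left(w,T \right)} = 4$
$r = \frac{1}{39841}$ ($r = \frac{1}{-19 + 39860} = \frac{1}{39841} \approx 2.51 \cdot 10^{-5}$)
$D{\left(175,-146 \right)} + r = 4 + \frac{1}{39841} = \frac{159365}{39841}$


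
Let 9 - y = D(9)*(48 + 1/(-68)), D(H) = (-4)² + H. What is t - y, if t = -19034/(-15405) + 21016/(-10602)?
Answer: 2202482137369/1851003180 ≈ 1189.9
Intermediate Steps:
D(H) = 16 + H
t = -20325502/27220635 (t = -19034*(-1/15405) + 21016*(-1/10602) = 19034/15405 - 10508/5301 = -20325502/27220635 ≈ -0.74669)
y = -80963/68 (y = 9 - (16 + 9)*(48 + 1/(-68)) = 9 - 25*(48 - 1/68) = 9 - 25*3263/68 = 9 - 1*81575/68 = 9 - 81575/68 = -80963/68 ≈ -1190.6)
t - y = -20325502/27220635 - 1*(-80963/68) = -20325502/27220635 + 80963/68 = 2202482137369/1851003180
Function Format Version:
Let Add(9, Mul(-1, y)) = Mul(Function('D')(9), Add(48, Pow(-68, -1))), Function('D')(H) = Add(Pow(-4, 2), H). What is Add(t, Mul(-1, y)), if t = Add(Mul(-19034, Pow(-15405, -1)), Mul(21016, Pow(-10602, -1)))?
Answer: Rational(2202482137369, 1851003180) ≈ 1189.9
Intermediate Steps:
Function('D')(H) = Add(16, H)
t = Rational(-20325502, 27220635) (t = Add(Mul(-19034, Rational(-1, 15405)), Mul(21016, Rational(-1, 10602))) = Add(Rational(19034, 15405), Rational(-10508, 5301)) = Rational(-20325502, 27220635) ≈ -0.74669)
y = Rational(-80963, 68) (y = Add(9, Mul(-1, Mul(Add(16, 9), Add(48, Pow(-68, -1))))) = Add(9, Mul(-1, Mul(25, Add(48, Rational(-1, 68))))) = Add(9, Mul(-1, Mul(25, Rational(3263, 68)))) = Add(9, Mul(-1, Rational(81575, 68))) = Add(9, Rational(-81575, 68)) = Rational(-80963, 68) ≈ -1190.6)
Add(t, Mul(-1, y)) = Add(Rational(-20325502, 27220635), Mul(-1, Rational(-80963, 68))) = Add(Rational(-20325502, 27220635), Rational(80963, 68)) = Rational(2202482137369, 1851003180)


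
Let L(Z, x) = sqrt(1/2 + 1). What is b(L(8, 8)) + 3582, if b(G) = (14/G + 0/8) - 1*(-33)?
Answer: 3615 + 14*sqrt(6)/3 ≈ 3626.4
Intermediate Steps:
L(Z, x) = sqrt(6)/2 (L(Z, x) = sqrt(1*(1/2) + 1) = sqrt(1/2 + 1) = sqrt(3/2) = sqrt(6)/2)
b(G) = 33 + 14/G (b(G) = (14/G + 0*(1/8)) + 33 = (14/G + 0) + 33 = 14/G + 33 = 33 + 14/G)
b(L(8, 8)) + 3582 = (33 + 14/((sqrt(6)/2))) + 3582 = (33 + 14*(sqrt(6)/3)) + 3582 = (33 + 14*sqrt(6)/3) + 3582 = 3615 + 14*sqrt(6)/3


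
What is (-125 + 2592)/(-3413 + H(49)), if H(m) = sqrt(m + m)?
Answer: -8419871/11648471 - 17269*sqrt(2)/11648471 ≈ -0.72493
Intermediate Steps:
H(m) = sqrt(2)*sqrt(m) (H(m) = sqrt(2*m) = sqrt(2)*sqrt(m))
(-125 + 2592)/(-3413 + H(49)) = (-125 + 2592)/(-3413 + sqrt(2)*sqrt(49)) = 2467/(-3413 + sqrt(2)*7) = 2467/(-3413 + 7*sqrt(2))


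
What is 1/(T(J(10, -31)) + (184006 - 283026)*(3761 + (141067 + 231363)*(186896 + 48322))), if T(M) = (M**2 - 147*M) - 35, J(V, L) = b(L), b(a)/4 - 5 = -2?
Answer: -1/8674374151470675 ≈ -1.1528e-16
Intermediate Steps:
b(a) = 12 (b(a) = 20 + 4*(-2) = 20 - 8 = 12)
J(V, L) = 12
T(M) = -35 + M**2 - 147*M
1/(T(J(10, -31)) + (184006 - 283026)*(3761 + (141067 + 231363)*(186896 + 48322))) = 1/((-35 + 12**2 - 147*12) + (184006 - 283026)*(3761 + (141067 + 231363)*(186896 + 48322))) = 1/((-35 + 144 - 1764) - 99020*(3761 + 372430*235218)) = 1/(-1655 - 99020*(3761 + 87602239740)) = 1/(-1655 - 99020*87602243501) = 1/(-1655 - 8674374151469020) = 1/(-8674374151470675) = -1/8674374151470675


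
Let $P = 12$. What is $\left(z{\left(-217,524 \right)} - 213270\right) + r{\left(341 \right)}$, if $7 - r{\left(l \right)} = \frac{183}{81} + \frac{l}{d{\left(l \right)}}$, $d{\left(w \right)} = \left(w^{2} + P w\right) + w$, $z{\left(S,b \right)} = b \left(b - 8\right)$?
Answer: $\frac{181980299}{3186} \approx 57119.0$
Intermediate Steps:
$z{\left(S,b \right)} = b \left(-8 + b\right)$
$d{\left(w \right)} = w^{2} + 13 w$ ($d{\left(w \right)} = \left(w^{2} + 12 w\right) + w = w^{2} + 13 w$)
$r{\left(l \right)} = \frac{128}{27} - \frac{1}{13 + l}$ ($r{\left(l \right)} = 7 - \left(\frac{183}{81} + \frac{l}{l \left(13 + l\right)}\right) = 7 - \left(183 \cdot \frac{1}{81} + l \frac{1}{l \left(13 + l\right)}\right) = 7 - \left(\frac{61}{27} + \frac{1}{13 + l}\right) = \frac{128}{27} - \frac{1}{13 + l}$)
$\left(z{\left(-217,524 \right)} - 213270\right) + r{\left(341 \right)} = \left(524 \left(-8 + 524\right) - 213270\right) + \frac{1637 + 128 \cdot 341}{27 \left(13 + 341\right)} = \left(524 \cdot 516 - 213270\right) + \frac{1637 + 43648}{27 \cdot 354} = \left(270384 - 213270\right) + \frac{1}{27} \cdot \frac{1}{354} \cdot 45285 = 57114 + \frac{15095}{3186} = \frac{181980299}{3186}$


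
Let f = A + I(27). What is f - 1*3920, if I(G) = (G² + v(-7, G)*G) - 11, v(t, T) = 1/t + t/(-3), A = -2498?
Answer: -39486/7 ≈ -5640.9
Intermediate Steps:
v(t, T) = 1/t - t/3 (v(t, T) = 1/t + t*(-⅓) = 1/t - t/3)
I(G) = -11 + G² + 46*G/21 (I(G) = (G² + (1/(-7) - ⅓*(-7))*G) - 11 = (G² + (-⅐ + 7/3)*G) - 11 = (G² + 46*G/21) - 11 = -11 + G² + 46*G/21)
f = -12046/7 (f = -2498 + (-11 + 27² + (46/21)*27) = -2498 + (-11 + 729 + 414/7) = -2498 + 5440/7 = -12046/7 ≈ -1720.9)
f - 1*3920 = -12046/7 - 1*3920 = -12046/7 - 3920 = -39486/7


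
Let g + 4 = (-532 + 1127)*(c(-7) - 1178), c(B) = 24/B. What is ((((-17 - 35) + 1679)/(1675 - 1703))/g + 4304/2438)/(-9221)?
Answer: -42359179537/221241536282088 ≈ -0.00019146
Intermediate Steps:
g = -702954 (g = -4 + (-532 + 1127)*(24/(-7) - 1178) = -4 + 595*(24*(-⅐) - 1178) = -4 + 595*(-24/7 - 1178) = -4 + 595*(-8270/7) = -4 - 702950 = -702954)
((((-17 - 35) + 1679)/(1675 - 1703))/g + 4304/2438)/(-9221) = ((((-17 - 35) + 1679)/(1675 - 1703))/(-702954) + 4304/2438)/(-9221) = (((-52 + 1679)/(-28))*(-1/702954) + 4304*(1/2438))*(-1/9221) = ((1627*(-1/28))*(-1/702954) + 2152/1219)*(-1/9221) = (-1627/28*(-1/702954) + 2152/1219)*(-1/9221) = (1627/19682712 + 2152/1219)*(-1/9221) = (42359179537/23993225928)*(-1/9221) = -42359179537/221241536282088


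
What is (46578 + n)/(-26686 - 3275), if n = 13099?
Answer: -59677/29961 ≈ -1.9918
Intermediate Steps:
(46578 + n)/(-26686 - 3275) = (46578 + 13099)/(-26686 - 3275) = 59677/(-29961) = 59677*(-1/29961) = -59677/29961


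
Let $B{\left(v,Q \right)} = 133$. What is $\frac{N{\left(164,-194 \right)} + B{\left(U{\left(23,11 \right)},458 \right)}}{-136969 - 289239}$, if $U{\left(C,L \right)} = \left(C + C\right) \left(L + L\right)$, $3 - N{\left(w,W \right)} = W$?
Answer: $- \frac{165}{213104} \approx -0.00077427$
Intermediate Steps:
$N{\left(w,W \right)} = 3 - W$
$U{\left(C,L \right)} = 4 C L$ ($U{\left(C,L \right)} = 2 C 2 L = 4 C L$)
$\frac{N{\left(164,-194 \right)} + B{\left(U{\left(23,11 \right)},458 \right)}}{-136969 - 289239} = \frac{\left(3 - -194\right) + 133}{-136969 - 289239} = \frac{\left(3 + 194\right) + 133}{-426208} = \left(197 + 133\right) \left(- \frac{1}{426208}\right) = 330 \left(- \frac{1}{426208}\right) = - \frac{165}{213104}$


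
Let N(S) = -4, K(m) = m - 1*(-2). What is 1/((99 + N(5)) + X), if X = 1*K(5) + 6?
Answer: 1/108 ≈ 0.0092593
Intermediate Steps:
K(m) = 2 + m (K(m) = m + 2 = 2 + m)
X = 13 (X = 1*(2 + 5) + 6 = 1*7 + 6 = 7 + 6 = 13)
1/((99 + N(5)) + X) = 1/((99 - 4) + 13) = 1/(95 + 13) = 1/108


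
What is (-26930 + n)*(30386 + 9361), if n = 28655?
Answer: 68563575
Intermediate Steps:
(-26930 + n)*(30386 + 9361) = (-26930 + 28655)*(30386 + 9361) = 1725*39747 = 68563575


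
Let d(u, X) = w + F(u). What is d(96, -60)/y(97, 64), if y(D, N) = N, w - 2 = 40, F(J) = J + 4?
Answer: 71/32 ≈ 2.2188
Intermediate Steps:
F(J) = 4 + J
w = 42 (w = 2 + 40 = 42)
d(u, X) = 46 + u (d(u, X) = 42 + (4 + u) = 46 + u)
d(96, -60)/y(97, 64) = (46 + 96)/64 = 142*(1/64) = 71/32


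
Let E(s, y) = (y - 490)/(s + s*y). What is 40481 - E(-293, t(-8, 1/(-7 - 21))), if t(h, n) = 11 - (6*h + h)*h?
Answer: 5171367715/127748 ≈ 40481.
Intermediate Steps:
t(h, n) = 11 - 7*h**2 (t(h, n) = 11 - 7*h*h = 11 - 7*h**2)
E(s, y) = (-490 + y)/(s + s*y)
40481 - E(-293, t(-8, 1/(-7 - 21))) = 40481 - (-490 + (11 - 7*(-8)**2))/((-293)*(1 + (11 - 7*(-8)**2))) = 40481 - (-1)*(-490 + (11 - 7*64))/(293*(1 + (11 - 7*64))) = 40481 - (-1)*(-490 + (11 - 448))/(293*(1 + (11 - 448))) = 40481 - (-1)*(-490 - 437)/(293*(1 - 437)) = 40481 - (-1)*(-927)/(293*(-436)) = 40481 - (-1)*(-1)*(-927)/(293*436) = 40481 - 1*(-927/127748) = 40481 + 927/127748 = 5171367715/127748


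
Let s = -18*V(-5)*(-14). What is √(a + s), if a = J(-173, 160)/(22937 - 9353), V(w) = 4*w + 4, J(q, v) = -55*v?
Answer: I*√2906736582/849 ≈ 63.503*I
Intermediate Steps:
V(w) = 4 + 4*w
a = -550/849 (a = (-55*160)/(22937 - 9353) = -8800/13584 = -8800*1/13584 = -550/849 ≈ -0.64782)
s = -4032 (s = -18*(4 + 4*(-5))*(-14) = -18*(4 - 20)*(-14) = -18*(-16)*(-14) = 288*(-14) = -4032)
√(a + s) = √(-550/849 - 4032) = √(-3423718/849) = I*√2906736582/849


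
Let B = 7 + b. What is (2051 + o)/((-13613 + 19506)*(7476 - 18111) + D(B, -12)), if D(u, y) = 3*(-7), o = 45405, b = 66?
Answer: -11864/15668019 ≈ -0.00075721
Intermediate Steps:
B = 73 (B = 7 + 66 = 73)
D(u, y) = -21
(2051 + o)/((-13613 + 19506)*(7476 - 18111) + D(B, -12)) = (2051 + 45405)/((-13613 + 19506)*(7476 - 18111) - 21) = 47456/(5893*(-10635) - 21) = 47456/(-62672055 - 21) = 47456/(-62672076) = 47456*(-1/62672076) = -11864/15668019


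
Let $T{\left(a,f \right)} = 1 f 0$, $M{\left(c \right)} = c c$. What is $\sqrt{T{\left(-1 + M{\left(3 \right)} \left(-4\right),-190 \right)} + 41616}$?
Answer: $204$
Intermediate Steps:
$M{\left(c \right)} = c^{2}$
$T{\left(a,f \right)} = 0$ ($T{\left(a,f \right)} = f 0 = 0$)
$\sqrt{T{\left(-1 + M{\left(3 \right)} \left(-4\right),-190 \right)} + 41616} = \sqrt{0 + 41616} = \sqrt{41616} = 204$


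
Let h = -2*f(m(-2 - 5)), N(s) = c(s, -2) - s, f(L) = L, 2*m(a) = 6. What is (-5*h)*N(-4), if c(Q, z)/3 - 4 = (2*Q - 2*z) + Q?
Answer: -240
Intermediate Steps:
m(a) = 3 (m(a) = (½)*6 = 3)
c(Q, z) = 12 - 6*z + 9*Q (c(Q, z) = 12 + 3*((2*Q - 2*z) + Q) = 12 + 3*((-2*z + 2*Q) + Q) = 12 + 3*(-2*z + 3*Q) = 12 + (-6*z + 9*Q) = 12 - 6*z + 9*Q)
N(s) = 24 + 8*s (N(s) = (12 - 6*(-2) + 9*s) - s = (12 + 12 + 9*s) - s = (24 + 9*s) - s = 24 + 8*s)
h = -6 (h = -2*3 = -6)
(-5*h)*N(-4) = (-5*(-6))*(24 + 8*(-4)) = 30*(24 - 32) = 30*(-8) = -240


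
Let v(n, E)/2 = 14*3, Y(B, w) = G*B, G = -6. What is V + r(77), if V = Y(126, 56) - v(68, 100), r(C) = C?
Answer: -763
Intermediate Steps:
Y(B, w) = -6*B
v(n, E) = 84 (v(n, E) = 2*(14*3) = 2*42 = 84)
V = -840 (V = -6*126 - 1*84 = -756 - 84 = -840)
V + r(77) = -840 + 77 = -763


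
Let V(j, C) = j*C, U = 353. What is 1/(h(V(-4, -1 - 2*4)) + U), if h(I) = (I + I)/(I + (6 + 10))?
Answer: 13/4607 ≈ 0.0028218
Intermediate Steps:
V(j, C) = C*j
h(I) = 2*I/(16 + I) (h(I) = (2*I)/(I + 16) = (2*I)/(16 + I) = 2*I/(16 + I))
1/(h(V(-4, -1 - 2*4)) + U) = 1/(2*((-1 - 2*4)*(-4))/(16 + (-1 - 2*4)*(-4)) + 353) = 1/(2*((-1 - 8)*(-4))/(16 + (-1 - 8)*(-4)) + 353) = 1/(2*(-9*(-4))/(16 - 9*(-4)) + 353) = 1/(2*36/(16 + 36) + 353) = 1/(2*36/52 + 353) = 1/(2*36*(1/52) + 353) = 1/(18/13 + 353) = 1/(4607/13) = 13/4607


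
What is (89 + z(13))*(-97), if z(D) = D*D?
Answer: -25026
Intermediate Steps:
z(D) = D²
(89 + z(13))*(-97) = (89 + 13²)*(-97) = (89 + 169)*(-97) = 258*(-97) = -25026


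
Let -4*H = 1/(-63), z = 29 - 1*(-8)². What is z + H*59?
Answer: -8761/252 ≈ -34.766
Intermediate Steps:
z = -35 (z = 29 - 1*64 = 29 - 64 = -35)
H = 1/252 (H = -¼/(-63) = -¼*(-1/63) = 1/252 ≈ 0.0039683)
z + H*59 = -35 + (1/252)*59 = -35 + 59/252 = -8761/252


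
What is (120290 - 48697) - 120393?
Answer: -48800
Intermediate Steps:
(120290 - 48697) - 120393 = 71593 - 120393 = -48800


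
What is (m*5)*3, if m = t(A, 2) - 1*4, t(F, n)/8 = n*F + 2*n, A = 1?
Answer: 660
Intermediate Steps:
t(F, n) = 16*n + 8*F*n (t(F, n) = 8*(n*F + 2*n) = 8*(F*n + 2*n) = 8*(2*n + F*n) = 16*n + 8*F*n)
m = 44 (m = 8*2*(2 + 1) - 1*4 = 8*2*3 - 4 = 48 - 4 = 44)
(m*5)*3 = (44*5)*3 = 220*3 = 660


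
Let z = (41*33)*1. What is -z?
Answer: -1353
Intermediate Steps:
z = 1353 (z = 1353*1 = 1353)
-z = -1*1353 = -1353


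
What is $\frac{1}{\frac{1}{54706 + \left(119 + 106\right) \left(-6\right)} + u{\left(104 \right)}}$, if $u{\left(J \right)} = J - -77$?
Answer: $\frac{53356}{9657437} \approx 0.0055249$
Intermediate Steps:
$u{\left(J \right)} = 77 + J$ ($u{\left(J \right)} = J + 77 = 77 + J$)
$\frac{1}{\frac{1}{54706 + \left(119 + 106\right) \left(-6\right)} + u{\left(104 \right)}} = \frac{1}{\frac{1}{54706 + \left(119 + 106\right) \left(-6\right)} + \left(77 + 104\right)} = \frac{1}{\frac{1}{54706 + 225 \left(-6\right)} + 181} = \frac{1}{\frac{1}{54706 - 1350} + 181} = \frac{1}{\frac{1}{53356} + 181} = \frac{1}{\frac{9657437}{53356}} = \frac{53356}{9657437}$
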